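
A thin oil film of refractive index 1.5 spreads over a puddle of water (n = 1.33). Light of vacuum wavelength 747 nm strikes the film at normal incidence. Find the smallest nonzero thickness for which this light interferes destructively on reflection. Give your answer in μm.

Top surface (1.0 → 1.5): reflection off a higher-index medium gives a half-wave phase shift.
At the lower boundary (n = 1.5 to n = 1.33) the reflected ray undergoes no phase shift.
Net: one phase inversion between the two reflected rays.
So the condition for destructive reflection is 2 n t = m λ.
The smallest nonzero thickness corresponds to m = 1: t = m λ / (2 n) = 1.00 × 747 / (2 × 1.5) = 249 nm.

0.249 μm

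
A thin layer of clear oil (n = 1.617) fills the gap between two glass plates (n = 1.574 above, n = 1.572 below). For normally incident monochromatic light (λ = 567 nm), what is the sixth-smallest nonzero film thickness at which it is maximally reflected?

Top surface (1.574 → 1.617): reflection off a higher-index medium gives a half-wave phase shift.
Bottom surface (1.617 → 1.572): reflection off a lower-index medium gives no phase shift.
Net: one phase inversion between the two reflected rays.
For bright reflection here: 2 n t = (m + ½) λ.
The sixth-smallest nonzero thickness corresponds to m = 5: t = (m + ½) λ / (2 n) = 5.50 × 567 / (2 × 1.617) = 964 nm.

964 nm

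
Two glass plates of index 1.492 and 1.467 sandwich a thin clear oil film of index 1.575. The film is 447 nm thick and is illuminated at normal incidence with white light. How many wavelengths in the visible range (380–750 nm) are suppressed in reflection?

Ray reflecting at the top interface goes from n = 1.492 toward n = 1.575: a half-wave phase shift.
At the lower boundary (n = 1.575 to n = 1.467) the reflected ray undergoes no phase shift.
Exactly one π shift → a net half-wave offset.
So the condition for destructive reflection is 2 n t = m λ.
λ = 2 n t / m = 1408 / m nm.
m=1: 1408 nm (IR); m=2: 704 nm (visible); m=3: 469 nm (visible); m=4: 352 nm (UV).

2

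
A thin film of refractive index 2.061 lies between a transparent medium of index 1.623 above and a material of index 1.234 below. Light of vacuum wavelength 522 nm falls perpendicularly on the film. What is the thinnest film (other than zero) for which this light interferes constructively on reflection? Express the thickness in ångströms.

Ray reflecting at the top interface goes from n = 1.623 toward n = 2.061: a half-wave phase shift.
Ray reflecting at the bottom interface goes from n = 2.061 toward n = 1.234: no phase shift.
Exactly one π shift → a net half-wave offset.
With one net inversion, constructive interference in reflection requires 2 n t = (m + ½) λ.
Minimum at m = 0: t = λ / (4 n) = 522 / (4 × 2.061) = 63.3 nm.

633 Å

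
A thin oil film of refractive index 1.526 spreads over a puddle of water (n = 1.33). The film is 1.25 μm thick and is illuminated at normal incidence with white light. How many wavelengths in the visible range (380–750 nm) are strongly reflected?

5

Top surface (1.0 → 1.526): reflection off a higher-index medium gives a half-wave phase shift.
Bottom surface (1.526 → 1.33): reflection off a lower-index medium gives no phase shift.
Exactly one π shift → a net half-wave offset.
With one net inversion, constructive interference in reflection requires 2 n t = (m + ½) λ.
λ = 2 n t / (m + ½) = 3815 / (m + ½) nm.
m=4: 848 nm (IR); m=5: 694 nm (visible); m=6: 587 nm (visible); m=7: 509 nm (visible); m=8: 449 nm (visible); m=9: 402 nm (visible); m=10: 363 nm (UV).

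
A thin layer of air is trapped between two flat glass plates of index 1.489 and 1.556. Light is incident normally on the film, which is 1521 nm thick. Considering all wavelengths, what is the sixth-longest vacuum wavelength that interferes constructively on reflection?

553 nm

Ray reflecting at the top interface goes from n = 1.489 toward n = 1.0: no phase shift.
At the lower boundary (n = 1.0 to n = 1.556) the reflected ray undergoes a half-wave phase shift.
The two reflections differ by half a wavelength.
For bright reflection here: 2 n t = (m + ½) λ.
λ = 2 n t / (m + ½). The sixth-longest wavelength is m = 5: λ = 2 × 1.0 × 1521 / 5.50 = 553 nm.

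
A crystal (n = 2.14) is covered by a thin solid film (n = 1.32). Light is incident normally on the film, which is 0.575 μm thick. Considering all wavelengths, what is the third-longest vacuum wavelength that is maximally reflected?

506 nm

Ray reflecting at the top interface goes from n = 1.0 toward n = 1.32: a half-wave phase shift.
Bottom surface (1.32 → 2.14): reflection off a higher-index medium gives a half-wave phase shift.
Zero or two π shifts → no net half-wave offset.
With no net inversion, constructive interference in reflection requires 2 n t = m λ.
λ = 2 n t / m. The third-longest wavelength is m = 3: λ = 2 × 1.32 × 575 / 3.00 = 506 nm.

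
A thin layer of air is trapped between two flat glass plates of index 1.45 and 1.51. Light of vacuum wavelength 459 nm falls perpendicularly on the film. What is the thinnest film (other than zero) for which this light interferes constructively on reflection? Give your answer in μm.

Ray reflecting at the top interface goes from n = 1.45 toward n = 1.0: no phase shift.
At the lower boundary (n = 1.0 to n = 1.51) the reflected ray undergoes a half-wave phase shift.
Exactly one π shift → a net half-wave offset.
So the condition for constructive reflection is 2 n t = (m + ½) λ.
Minimum at m = 0: t = λ / (4 n) = 459 / (4 × 1.0) = 115 nm.

0.115 μm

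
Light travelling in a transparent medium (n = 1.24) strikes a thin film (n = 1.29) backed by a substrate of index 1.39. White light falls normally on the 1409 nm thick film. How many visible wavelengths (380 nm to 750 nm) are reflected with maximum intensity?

5

Ray reflecting at the top interface goes from n = 1.24 toward n = 1.29: a half-wave phase shift.
Bottom surface (1.29 → 1.39): reflection off a higher-index medium gives a half-wave phase shift.
The two reflections carry the same phase change, so no net offset.
For maximum reflection here: 2 n t = m λ.
λ = 2 n t / m = 3635 / m nm.
m=4: 909 nm (IR); m=5: 727 nm (visible); m=6: 606 nm (visible); m=7: 519 nm (visible); m=8: 454 nm (visible); m=9: 404 nm (visible); m=10: 364 nm (UV).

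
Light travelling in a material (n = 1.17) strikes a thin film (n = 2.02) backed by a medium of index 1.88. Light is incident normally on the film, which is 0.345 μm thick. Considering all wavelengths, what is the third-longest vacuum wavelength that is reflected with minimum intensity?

465 nm

At the upper boundary (n = 1.17 to n = 2.02) the reflected ray undergoes a half-wave phase shift.
At the lower boundary (n = 2.02 to n = 1.88) the reflected ray undergoes no phase shift.
Net: one phase inversion between the two reflected rays.
With one net inversion, destructive interference in reflection requires 2 n t = m λ.
λ = 2 n t / m. The third-longest wavelength is m = 3: λ = 2 × 2.02 × 345 / 3.00 = 465 nm.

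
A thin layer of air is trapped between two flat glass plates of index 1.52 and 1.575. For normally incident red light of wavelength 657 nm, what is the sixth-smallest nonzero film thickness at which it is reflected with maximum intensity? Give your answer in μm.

1.81 μm

At the upper boundary (n = 1.52 to n = 1.0) the reflected ray undergoes no phase shift.
At the lower boundary (n = 1.0 to n = 1.575) the reflected ray undergoes a half-wave phase shift.
Exactly one π shift → a net half-wave offset.
So the condition for constructive reflection is 2 n t = (m + ½) λ.
The sixth-smallest nonzero thickness corresponds to m = 5: t = (m + ½) λ / (2 n) = 5.50 × 657 / (2 × 1.0) = 1807 nm.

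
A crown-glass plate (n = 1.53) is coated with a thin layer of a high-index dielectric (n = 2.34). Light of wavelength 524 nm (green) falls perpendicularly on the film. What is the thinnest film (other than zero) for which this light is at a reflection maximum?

At the upper boundary (n = 1.0 to n = 2.34) the reflected ray undergoes a half-wave phase shift.
At the lower boundary (n = 2.34 to n = 1.53) the reflected ray undergoes no phase shift.
Exactly one π shift → a net half-wave offset.
With one net inversion, constructive interference in reflection requires 2 n t = (m + ½) λ.
Minimum at m = 0: t = λ / (4 n) = 524 / (4 × 2.34) = 56.0 nm.

56.0 nm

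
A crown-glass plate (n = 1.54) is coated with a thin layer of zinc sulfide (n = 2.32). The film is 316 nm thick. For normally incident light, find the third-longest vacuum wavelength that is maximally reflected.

586 nm

Ray reflecting at the top interface goes from n = 1.0 toward n = 2.32: a half-wave phase shift.
Bottom surface (2.32 → 1.54): reflection off a lower-index medium gives no phase shift.
The two reflections differ by half a wavelength.
For maximum reflection here: 2 n t = (m + ½) λ.
λ = 2 n t / (m + ½). The third-longest wavelength is m = 2: λ = 2 × 2.32 × 316 / 2.50 = 586 nm.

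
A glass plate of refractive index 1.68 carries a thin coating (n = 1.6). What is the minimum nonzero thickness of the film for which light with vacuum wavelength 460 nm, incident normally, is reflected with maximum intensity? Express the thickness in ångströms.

Top surface (1.0 → 1.6): reflection off a higher-index medium gives a half-wave phase shift.
Bottom surface (1.6 → 1.68): reflection off a higher-index medium gives a half-wave phase shift.
Zero or two π shifts → no net half-wave offset.
So the condition for constructive reflection is 2 n t = m λ.
Minimum nonzero at m = 1: t = λ / (2 n) = 460 / (2 × 1.6) = 144 nm.

1438 Å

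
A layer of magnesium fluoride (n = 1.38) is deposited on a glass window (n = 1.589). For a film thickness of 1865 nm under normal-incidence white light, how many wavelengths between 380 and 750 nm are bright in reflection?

Ray reflecting at the top interface goes from n = 1.0 toward n = 1.38: a half-wave phase shift.
At the lower boundary (n = 1.38 to n = 1.589) the reflected ray undergoes a half-wave phase shift.
Zero or two π shifts → no net half-wave offset.
For bright reflection here: 2 n t = m λ.
λ = 2 n t / m = 5147 / m nm.
m=6: 858 nm (IR); m=7: 735 nm (visible); m=8: 643 nm (visible); m=9: 572 nm (visible); m=10: 515 nm (visible); m=11: 468 nm (visible); m=12: 429 nm (visible); m=13: 396 nm (visible); m=14: 368 nm (UV).

7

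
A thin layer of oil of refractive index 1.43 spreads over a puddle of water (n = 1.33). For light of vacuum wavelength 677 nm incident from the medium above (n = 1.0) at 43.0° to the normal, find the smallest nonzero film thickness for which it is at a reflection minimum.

269 nm

At the upper boundary (n = 1.0 to n = 1.43) the reflected ray undergoes a half-wave phase shift.
Bottom surface (1.43 → 1.33): reflection off a lower-index medium gives no phase shift.
Exactly one π shift → a net half-wave offset.
For minimum reflection here: 2 n t cos θ_r = m λ.
Snell's law: 1.0 sin 43.0° = 1.43 sin θ_r → sin θ_r = 0.477, cos θ_r = 0.879.
Minimum nonzero at m = 1: t = λ / (2 n cos θ_r) = 677 / (2 × 1.43 × 0.879) = 269 nm.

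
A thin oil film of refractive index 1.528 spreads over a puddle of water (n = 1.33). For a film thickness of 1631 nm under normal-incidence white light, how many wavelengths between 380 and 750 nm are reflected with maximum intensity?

6

Top surface (1.0 → 1.528): reflection off a higher-index medium gives a half-wave phase shift.
At the lower boundary (n = 1.528 to n = 1.33) the reflected ray undergoes no phase shift.
Exactly one π shift → a net half-wave offset.
For strong reflection here: 2 n t = (m + ½) λ.
λ = 2 n t / (m + ½) = 4984 / (m + ½) nm.
m=6: 767 nm (IR); m=7: 665 nm (visible); m=8: 586 nm (visible); m=9: 525 nm (visible); m=10: 475 nm (visible); m=11: 433 nm (visible); m=12: 399 nm (visible); m=13: 369 nm (UV).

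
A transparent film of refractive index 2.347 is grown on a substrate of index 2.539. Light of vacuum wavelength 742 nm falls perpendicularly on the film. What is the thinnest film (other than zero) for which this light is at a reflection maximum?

158 nm

At the upper boundary (n = 1.0 to n = 2.347) the reflected ray undergoes a half-wave phase shift.
Ray reflecting at the bottom interface goes from n = 2.347 toward n = 2.539: a half-wave phase shift.
Zero or two π shifts → no net half-wave offset.
So the condition for constructive reflection is 2 n t = m λ.
Minimum nonzero at m = 1: t = λ / (2 n) = 742 / (2 × 2.347) = 158 nm.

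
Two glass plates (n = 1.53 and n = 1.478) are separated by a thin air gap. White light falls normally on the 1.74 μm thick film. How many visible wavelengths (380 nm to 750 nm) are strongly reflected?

Ray reflecting at the top interface goes from n = 1.53 toward n = 1.0: no phase shift.
At the lower boundary (n = 1.0 to n = 1.478) the reflected ray undergoes a half-wave phase shift.
The two reflections differ by half a wavelength.
For bright reflection here: 2 n t = (m + ½) λ.
λ = 2 n t / (m + ½) = 3480 / (m + ½) nm.
m=4: 773 nm (IR); m=5: 633 nm (visible); m=6: 535 nm (visible); m=7: 464 nm (visible); m=8: 409 nm (visible); m=9: 366 nm (UV).

4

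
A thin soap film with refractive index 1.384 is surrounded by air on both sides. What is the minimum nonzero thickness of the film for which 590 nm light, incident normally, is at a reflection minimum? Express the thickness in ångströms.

Ray reflecting at the top interface goes from n = 1.0 toward n = 1.384: a half-wave phase shift.
Bottom surface (1.384 → 1.0): reflection off a lower-index medium gives no phase shift.
Exactly one π shift → a net half-wave offset.
For weak reflection here: 2 n t = m λ.
Minimum nonzero at m = 1: t = λ / (2 n) = 590 / (2 × 1.384) = 213 nm.

2132 Å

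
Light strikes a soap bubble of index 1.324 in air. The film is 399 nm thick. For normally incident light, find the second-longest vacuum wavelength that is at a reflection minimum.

Top surface (1.0 → 1.324): reflection off a higher-index medium gives a half-wave phase shift.
At the lower boundary (n = 1.324 to n = 1.0) the reflected ray undergoes no phase shift.
Exactly one π shift → a net half-wave offset.
For weak reflection here: 2 n t = m λ.
λ = 2 n t / m. The second-longest wavelength is m = 2: λ = 2 × 1.324 × 399 / 2.00 = 528 nm.

528 nm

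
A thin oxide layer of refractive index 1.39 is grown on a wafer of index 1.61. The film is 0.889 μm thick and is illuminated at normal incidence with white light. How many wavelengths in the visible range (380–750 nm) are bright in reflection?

3

Ray reflecting at the top interface goes from n = 1.0 toward n = 1.39: a half-wave phase shift.
At the lower boundary (n = 1.39 to n = 1.61) the reflected ray undergoes a half-wave phase shift.
The two reflections carry the same phase change, so no net offset.
So the condition for constructive reflection is 2 n t = m λ.
λ = 2 n t / m = 2471 / m nm.
m=3: 824 nm (IR); m=4: 618 nm (visible); m=5: 494 nm (visible); m=6: 412 nm (visible); m=7: 353 nm (UV).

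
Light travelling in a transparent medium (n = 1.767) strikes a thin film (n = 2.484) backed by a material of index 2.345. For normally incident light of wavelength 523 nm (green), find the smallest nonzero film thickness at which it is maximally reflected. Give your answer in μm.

Top surface (1.767 → 2.484): reflection off a higher-index medium gives a half-wave phase shift.
Bottom surface (2.484 → 2.345): reflection off a lower-index medium gives no phase shift.
Exactly one π shift → a net half-wave offset.
For strong reflection here: 2 n t = (m + ½) λ.
Minimum at m = 0: t = λ / (4 n) = 523 / (4 × 2.484) = 52.6 nm.

0.0526 μm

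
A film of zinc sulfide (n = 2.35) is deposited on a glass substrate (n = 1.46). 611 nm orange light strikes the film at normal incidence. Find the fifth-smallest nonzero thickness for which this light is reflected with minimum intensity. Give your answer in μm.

At the upper boundary (n = 1.0 to n = 2.35) the reflected ray undergoes a half-wave phase shift.
Ray reflecting at the bottom interface goes from n = 2.35 toward n = 1.46: no phase shift.
Net: one phase inversion between the two reflected rays.
So the condition for destructive reflection is 2 n t = m λ.
The fifth-smallest nonzero thickness corresponds to m = 5: t = m λ / (2 n) = 5.00 × 611 / (2 × 2.35) = 650 nm.

0.650 μm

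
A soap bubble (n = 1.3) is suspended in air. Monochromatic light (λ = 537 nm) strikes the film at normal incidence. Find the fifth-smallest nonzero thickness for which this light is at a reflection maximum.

929 nm

Ray reflecting at the top interface goes from n = 1.0 toward n = 1.3: a half-wave phase shift.
Bottom surface (1.3 → 1.0): reflection off a lower-index medium gives no phase shift.
The two reflections differ by half a wavelength.
So the condition for constructive reflection is 2 n t = (m + ½) λ.
The fifth-smallest nonzero thickness corresponds to m = 4: t = (m + ½) λ / (2 n) = 4.50 × 537 / (2 × 1.3) = 929 nm.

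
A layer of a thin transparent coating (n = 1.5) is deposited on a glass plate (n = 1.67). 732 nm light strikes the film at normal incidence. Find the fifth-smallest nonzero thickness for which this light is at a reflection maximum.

At the upper boundary (n = 1.0 to n = 1.5) the reflected ray undergoes a half-wave phase shift.
Ray reflecting at the bottom interface goes from n = 1.5 toward n = 1.67: a half-wave phase shift.
The two reflections carry the same phase change, so no net offset.
So the condition for constructive reflection is 2 n t = m λ.
The fifth-smallest nonzero thickness corresponds to m = 5: t = m λ / (2 n) = 5.00 × 732 / (2 × 1.5) = 1220 nm.

1220 nm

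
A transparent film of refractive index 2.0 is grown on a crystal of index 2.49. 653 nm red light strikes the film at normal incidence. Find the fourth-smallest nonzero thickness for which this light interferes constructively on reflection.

653 nm

Top surface (1.0 → 2.0): reflection off a higher-index medium gives a half-wave phase shift.
Ray reflecting at the bottom interface goes from n = 2.0 toward n = 2.49: a half-wave phase shift.
Zero or two π shifts → no net half-wave offset.
For strong reflection here: 2 n t = m λ.
The fourth-smallest nonzero thickness corresponds to m = 4: t = m λ / (2 n) = 4.00 × 653 / (2 × 2.0) = 653 nm.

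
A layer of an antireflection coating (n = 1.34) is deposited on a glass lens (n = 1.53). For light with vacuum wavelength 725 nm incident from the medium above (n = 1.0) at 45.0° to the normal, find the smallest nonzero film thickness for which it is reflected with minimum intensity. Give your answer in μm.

0.159 μm

Top surface (1.0 → 1.34): reflection off a higher-index medium gives a half-wave phase shift.
Ray reflecting at the bottom interface goes from n = 1.34 toward n = 1.53: a half-wave phase shift.
Zero or two π shifts → no net half-wave offset.
So the condition for destructive reflection is 2 n t cos θ_r = (m + ½) λ.
Snell's law: 1.0 sin 45.0° = 1.34 sin θ_r → sin θ_r = 0.528, cos θ_r = 0.849.
Minimum at m = 0: t = λ / (4 n cos θ_r) = 725 / (4 × 1.34 × 0.849) = 159 nm.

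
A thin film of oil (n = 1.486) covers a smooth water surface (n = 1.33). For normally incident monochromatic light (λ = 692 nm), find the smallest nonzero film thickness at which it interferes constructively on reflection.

116 nm

At the upper boundary (n = 1.0 to n = 1.486) the reflected ray undergoes a half-wave phase shift.
Bottom surface (1.486 → 1.33): reflection off a lower-index medium gives no phase shift.
Exactly one π shift → a net half-wave offset.
For strong reflection here: 2 n t = (m + ½) λ.
Minimum at m = 0: t = λ / (4 n) = 692 / (4 × 1.486) = 116 nm.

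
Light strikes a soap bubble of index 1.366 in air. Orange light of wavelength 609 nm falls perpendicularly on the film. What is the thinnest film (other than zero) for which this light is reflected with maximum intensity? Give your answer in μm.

Ray reflecting at the top interface goes from n = 1.0 toward n = 1.366: a half-wave phase shift.
Ray reflecting at the bottom interface goes from n = 1.366 toward n = 1.0: no phase shift.
The two reflections differ by half a wavelength.
For bright reflection here: 2 n t = (m + ½) λ.
Minimum at m = 0: t = λ / (4 n) = 609 / (4 × 1.366) = 111 nm.

0.111 μm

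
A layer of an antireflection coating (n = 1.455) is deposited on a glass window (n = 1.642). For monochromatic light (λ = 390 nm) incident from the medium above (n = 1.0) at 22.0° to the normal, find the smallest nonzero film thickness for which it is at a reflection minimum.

Ray reflecting at the top interface goes from n = 1.0 toward n = 1.455: a half-wave phase shift.
At the lower boundary (n = 1.455 to n = 1.642) the reflected ray undergoes a half-wave phase shift.
The two reflections carry the same phase change, so no net offset.
For weak reflection here: 2 n t cos θ_r = (m + ½) λ.
Snell's law: 1.0 sin 22.0° = 1.455 sin θ_r → sin θ_r = 0.257, cos θ_r = 0.966.
Minimum at m = 0: t = λ / (4 n cos θ_r) = 390 / (4 × 1.455 × 0.966) = 69.3 nm.

69.3 nm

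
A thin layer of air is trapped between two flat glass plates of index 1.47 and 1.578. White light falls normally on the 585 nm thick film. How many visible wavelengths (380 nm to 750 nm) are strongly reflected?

1

Top surface (1.47 → 1.0): reflection off a lower-index medium gives no phase shift.
Bottom surface (1.0 → 1.578): reflection off a higher-index medium gives a half-wave phase shift.
Net: one phase inversion between the two reflected rays.
For bright reflection here: 2 n t = (m + ½) λ.
λ = 2 n t / (m + ½) = 1170 / (m + ½) nm.
m=1: 780 nm (IR); m=2: 468 nm (visible); m=3: 334 nm (UV).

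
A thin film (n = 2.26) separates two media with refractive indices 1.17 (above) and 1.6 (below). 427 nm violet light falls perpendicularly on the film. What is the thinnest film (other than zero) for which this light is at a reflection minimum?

Ray reflecting at the top interface goes from n = 1.17 toward n = 2.26: a half-wave phase shift.
Bottom surface (2.26 → 1.6): reflection off a lower-index medium gives no phase shift.
Exactly one π shift → a net half-wave offset.
For minimum reflection here: 2 n t = m λ.
Minimum nonzero at m = 1: t = λ / (2 n) = 427 / (2 × 2.26) = 94.5 nm.

94.5 nm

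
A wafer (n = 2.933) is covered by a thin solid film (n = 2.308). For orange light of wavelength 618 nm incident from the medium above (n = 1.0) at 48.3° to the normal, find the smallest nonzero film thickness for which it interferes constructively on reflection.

141 nm

Ray reflecting at the top interface goes from n = 1.0 toward n = 2.308: a half-wave phase shift.
At the lower boundary (n = 2.308 to n = 2.933) the reflected ray undergoes a half-wave phase shift.
Zero or two π shifts → no net half-wave offset.
For strong reflection here: 2 n t cos θ_r = m λ.
Snell's law: 1.0 sin 48.3° = 2.308 sin θ_r → sin θ_r = 0.324, cos θ_r = 0.946.
Minimum nonzero at m = 1: t = λ / (2 n cos θ_r) = 618 / (2 × 2.308 × 0.946) = 141 nm.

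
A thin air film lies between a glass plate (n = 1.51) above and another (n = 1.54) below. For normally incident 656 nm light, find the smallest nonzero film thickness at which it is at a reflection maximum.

Top surface (1.51 → 1.0): reflection off a lower-index medium gives no phase shift.
Ray reflecting at the bottom interface goes from n = 1.0 toward n = 1.54: a half-wave phase shift.
Exactly one π shift → a net half-wave offset.
For maximum reflection here: 2 n t = (m + ½) λ.
Minimum at m = 0: t = λ / (4 n) = 656 / (4 × 1.0) = 164 nm.

164 nm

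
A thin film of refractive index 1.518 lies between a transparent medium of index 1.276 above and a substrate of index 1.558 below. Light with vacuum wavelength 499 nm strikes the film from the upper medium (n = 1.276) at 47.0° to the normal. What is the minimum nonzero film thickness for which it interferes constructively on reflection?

208 nm

At the upper boundary (n = 1.276 to n = 1.518) the reflected ray undergoes a half-wave phase shift.
At the lower boundary (n = 1.518 to n = 1.558) the reflected ray undergoes a half-wave phase shift.
The two reflections carry the same phase change, so no net offset.
With no net inversion, constructive interference in reflection requires 2 n t cos θ_r = m λ.
Snell's law: 1.276 sin 47.0° = 1.518 sin θ_r → sin θ_r = 0.615, cos θ_r = 0.789.
Minimum nonzero at m = 1: t = λ / (2 n cos θ_r) = 499 / (2 × 1.518 × 0.789) = 208 nm.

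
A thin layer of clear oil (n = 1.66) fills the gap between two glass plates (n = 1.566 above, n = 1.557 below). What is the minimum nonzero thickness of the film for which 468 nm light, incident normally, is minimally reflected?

141 nm

Ray reflecting at the top interface goes from n = 1.566 toward n = 1.66: a half-wave phase shift.
Ray reflecting at the bottom interface goes from n = 1.66 toward n = 1.557: no phase shift.
The two reflections differ by half a wavelength.
So the condition for destructive reflection is 2 n t = m λ.
Minimum nonzero at m = 1: t = λ / (2 n) = 468 / (2 × 1.66) = 141 nm.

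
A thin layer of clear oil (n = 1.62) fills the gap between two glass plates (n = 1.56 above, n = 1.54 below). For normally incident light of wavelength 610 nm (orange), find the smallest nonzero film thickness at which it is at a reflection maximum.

94.1 nm

Top surface (1.56 → 1.62): reflection off a higher-index medium gives a half-wave phase shift.
Ray reflecting at the bottom interface goes from n = 1.62 toward n = 1.54: no phase shift.
Exactly one π shift → a net half-wave offset.
With one net inversion, constructive interference in reflection requires 2 n t = (m + ½) λ.
Minimum at m = 0: t = λ / (4 n) = 610 / (4 × 1.62) = 94.1 nm.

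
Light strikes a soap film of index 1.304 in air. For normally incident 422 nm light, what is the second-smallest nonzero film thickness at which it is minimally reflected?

324 nm

Ray reflecting at the top interface goes from n = 1.0 toward n = 1.304: a half-wave phase shift.
Bottom surface (1.304 → 1.0): reflection off a lower-index medium gives no phase shift.
The two reflections differ by half a wavelength.
For minimum reflection here: 2 n t = m λ.
The second-smallest nonzero thickness corresponds to m = 2: t = m λ / (2 n) = 2.00 × 422 / (2 × 1.304) = 324 nm.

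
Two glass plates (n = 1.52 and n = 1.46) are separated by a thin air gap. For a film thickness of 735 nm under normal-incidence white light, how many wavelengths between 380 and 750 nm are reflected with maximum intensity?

2

Top surface (1.52 → 1.0): reflection off a lower-index medium gives no phase shift.
At the lower boundary (n = 1.0 to n = 1.46) the reflected ray undergoes a half-wave phase shift.
The two reflections differ by half a wavelength.
With one net inversion, constructive interference in reflection requires 2 n t = (m + ½) λ.
λ = 2 n t / (m + ½) = 1470 / (m + ½) nm.
m=1: 980 nm (IR); m=2: 588 nm (visible); m=3: 420 nm (visible); m=4: 327 nm (UV).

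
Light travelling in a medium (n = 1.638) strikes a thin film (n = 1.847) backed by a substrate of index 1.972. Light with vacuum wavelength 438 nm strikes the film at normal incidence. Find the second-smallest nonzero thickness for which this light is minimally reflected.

At the upper boundary (n = 1.638 to n = 1.847) the reflected ray undergoes a half-wave phase shift.
At the lower boundary (n = 1.847 to n = 1.972) the reflected ray undergoes a half-wave phase shift.
The two reflections carry the same phase change, so no net offset.
So the condition for destructive reflection is 2 n t = (m + ½) λ.
The second-smallest nonzero thickness corresponds to m = 1: t = (m + ½) λ / (2 n) = 1.50 × 438 / (2 × 1.847) = 178 nm.

178 nm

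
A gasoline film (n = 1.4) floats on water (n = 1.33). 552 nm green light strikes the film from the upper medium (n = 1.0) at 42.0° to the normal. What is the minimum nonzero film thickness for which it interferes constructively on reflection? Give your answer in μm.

Ray reflecting at the top interface goes from n = 1.0 toward n = 1.4: a half-wave phase shift.
Bottom surface (1.4 → 1.33): reflection off a lower-index medium gives no phase shift.
The two reflections differ by half a wavelength.
For maximum reflection here: 2 n t cos θ_r = (m + ½) λ.
Snell's law: 1.0 sin 42.0° = 1.4 sin θ_r → sin θ_r = 0.478, cos θ_r = 0.878.
Minimum at m = 0: t = λ / (4 n cos θ_r) = 552 / (4 × 1.4 × 0.878) = 112 nm.

0.112 μm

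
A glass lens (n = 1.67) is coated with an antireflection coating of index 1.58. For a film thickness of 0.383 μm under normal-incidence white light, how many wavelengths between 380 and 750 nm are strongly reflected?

Top surface (1.0 → 1.58): reflection off a higher-index medium gives a half-wave phase shift.
Bottom surface (1.58 → 1.67): reflection off a higher-index medium gives a half-wave phase shift.
Net: no relative phase inversion (both shifts match).
For maximum reflection here: 2 n t = m λ.
λ = 2 n t / m = 1210 / m nm.
m=1: 1210 nm (IR); m=2: 605 nm (visible); m=3: 403 nm (visible); m=4: 303 nm (UV).

2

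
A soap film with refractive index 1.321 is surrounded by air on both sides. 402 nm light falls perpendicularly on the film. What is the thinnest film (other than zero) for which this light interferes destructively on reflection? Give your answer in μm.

0.152 μm

Top surface (1.0 → 1.321): reflection off a higher-index medium gives a half-wave phase shift.
At the lower boundary (n = 1.321 to n = 1.0) the reflected ray undergoes no phase shift.
Net: one phase inversion between the two reflected rays.
So the condition for destructive reflection is 2 n t = m λ.
Minimum nonzero at m = 1: t = λ / (2 n) = 402 / (2 × 1.321) = 152 nm.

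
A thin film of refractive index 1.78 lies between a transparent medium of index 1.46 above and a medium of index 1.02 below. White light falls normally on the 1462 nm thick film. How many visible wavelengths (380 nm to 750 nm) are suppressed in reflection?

Top surface (1.46 → 1.78): reflection off a higher-index medium gives a half-wave phase shift.
Bottom surface (1.78 → 1.02): reflection off a lower-index medium gives no phase shift.
Exactly one π shift → a net half-wave offset.
So the condition for destructive reflection is 2 n t = m λ.
λ = 2 n t / m = 5205 / m nm.
m=6: 867 nm (IR); m=7: 744 nm (visible); m=8: 651 nm (visible); m=9: 578 nm (visible); m=10: 520 nm (visible); m=11: 473 nm (visible); m=12: 434 nm (visible); m=13: 400 nm (visible); m=14: 372 nm (UV).

7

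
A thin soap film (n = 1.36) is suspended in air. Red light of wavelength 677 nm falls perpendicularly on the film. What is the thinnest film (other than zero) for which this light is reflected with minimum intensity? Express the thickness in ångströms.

2489 Å

Ray reflecting at the top interface goes from n = 1.0 toward n = 1.36: a half-wave phase shift.
Ray reflecting at the bottom interface goes from n = 1.36 toward n = 1.0: no phase shift.
Exactly one π shift → a net half-wave offset.
For weak reflection here: 2 n t = m λ.
Minimum nonzero at m = 1: t = λ / (2 n) = 677 / (2 × 1.36) = 249 nm.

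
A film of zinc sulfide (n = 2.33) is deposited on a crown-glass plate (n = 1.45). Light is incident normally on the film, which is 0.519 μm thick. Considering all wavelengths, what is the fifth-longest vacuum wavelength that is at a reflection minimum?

At the upper boundary (n = 1.0 to n = 2.33) the reflected ray undergoes a half-wave phase shift.
At the lower boundary (n = 2.33 to n = 1.45) the reflected ray undergoes no phase shift.
Exactly one π shift → a net half-wave offset.
With one net inversion, destructive interference in reflection requires 2 n t = m λ.
λ = 2 n t / m. The fifth-longest wavelength is m = 5: λ = 2 × 2.33 × 519 / 5.00 = 484 nm.

484 nm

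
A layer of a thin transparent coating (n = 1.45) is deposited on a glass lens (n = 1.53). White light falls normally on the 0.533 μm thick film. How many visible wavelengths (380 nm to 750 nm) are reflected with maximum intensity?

2

Ray reflecting at the top interface goes from n = 1.0 toward n = 1.45: a half-wave phase shift.
Ray reflecting at the bottom interface goes from n = 1.45 toward n = 1.53: a half-wave phase shift.
Net: no relative phase inversion (both shifts match).
So the condition for constructive reflection is 2 n t = m λ.
λ = 2 n t / m = 1546 / m nm.
m=2: 773 nm (IR); m=3: 515 nm (visible); m=4: 386 nm (visible); m=5: 309 nm (UV).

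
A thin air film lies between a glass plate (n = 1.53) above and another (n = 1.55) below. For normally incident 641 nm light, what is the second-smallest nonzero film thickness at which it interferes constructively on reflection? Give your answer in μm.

Ray reflecting at the top interface goes from n = 1.53 toward n = 1.0: no phase shift.
Ray reflecting at the bottom interface goes from n = 1.0 toward n = 1.55: a half-wave phase shift.
The two reflections differ by half a wavelength.
For bright reflection here: 2 n t = (m + ½) λ.
The second-smallest nonzero thickness corresponds to m = 1: t = (m + ½) λ / (2 n) = 1.50 × 641 / (2 × 1.0) = 481 nm.

0.481 μm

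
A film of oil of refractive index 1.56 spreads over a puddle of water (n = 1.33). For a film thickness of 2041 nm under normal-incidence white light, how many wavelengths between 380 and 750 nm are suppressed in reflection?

8

At the upper boundary (n = 1.0 to n = 1.56) the reflected ray undergoes a half-wave phase shift.
Bottom surface (1.56 → 1.33): reflection off a lower-index medium gives no phase shift.
Net: one phase inversion between the two reflected rays.
So the condition for destructive reflection is 2 n t = m λ.
λ = 2 n t / m = 6368 / m nm.
m=8: 796 nm (IR); m=9: 708 nm (visible); m=10: 637 nm (visible); m=11: 579 nm (visible); m=12: 531 nm (visible); m=13: 490 nm (visible); m=14: 455 nm (visible); m=15: 425 nm (visible); m=16: 398 nm (visible); m=17: 375 nm (UV).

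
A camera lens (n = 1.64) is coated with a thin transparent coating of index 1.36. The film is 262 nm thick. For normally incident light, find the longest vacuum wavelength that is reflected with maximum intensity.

Top surface (1.0 → 1.36): reflection off a higher-index medium gives a half-wave phase shift.
At the lower boundary (n = 1.36 to n = 1.64) the reflected ray undergoes a half-wave phase shift.
Net: no relative phase inversion (both shifts match).
So the condition for constructive reflection is 2 n t = m λ.
λ = 2 n t / m. The longest wavelength is m = 1: λ = 2 × 1.36 × 262 / 1.00 = 713 nm.

713 nm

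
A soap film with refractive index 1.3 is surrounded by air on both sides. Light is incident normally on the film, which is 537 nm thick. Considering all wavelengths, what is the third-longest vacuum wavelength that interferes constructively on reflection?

558 nm

Ray reflecting at the top interface goes from n = 1.0 toward n = 1.3: a half-wave phase shift.
At the lower boundary (n = 1.3 to n = 1.0) the reflected ray undergoes no phase shift.
Exactly one π shift → a net half-wave offset.
With one net inversion, constructive interference in reflection requires 2 n t = (m + ½) λ.
λ = 2 n t / (m + ½). The third-longest wavelength is m = 2: λ = 2 × 1.3 × 537 / 2.50 = 558 nm.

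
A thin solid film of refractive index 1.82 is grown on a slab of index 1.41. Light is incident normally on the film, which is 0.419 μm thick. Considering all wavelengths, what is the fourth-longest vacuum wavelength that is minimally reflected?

381 nm

At the upper boundary (n = 1.0 to n = 1.82) the reflected ray undergoes a half-wave phase shift.
Ray reflecting at the bottom interface goes from n = 1.82 toward n = 1.41: no phase shift.
Net: one phase inversion between the two reflected rays.
For minimum reflection here: 2 n t = m λ.
λ = 2 n t / m. The fourth-longest wavelength is m = 4: λ = 2 × 1.82 × 419 / 4.00 = 381 nm.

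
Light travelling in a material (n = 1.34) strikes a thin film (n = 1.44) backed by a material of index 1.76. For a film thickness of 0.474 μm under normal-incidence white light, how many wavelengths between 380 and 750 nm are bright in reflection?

At the upper boundary (n = 1.34 to n = 1.44) the reflected ray undergoes a half-wave phase shift.
Ray reflecting at the bottom interface goes from n = 1.44 toward n = 1.76: a half-wave phase shift.
Zero or two π shifts → no net half-wave offset.
For maximum reflection here: 2 n t = m λ.
λ = 2 n t / m = 1365 / m nm.
m=1: 1365 nm (IR); m=2: 683 nm (visible); m=3: 455 nm (visible); m=4: 341 nm (UV).

2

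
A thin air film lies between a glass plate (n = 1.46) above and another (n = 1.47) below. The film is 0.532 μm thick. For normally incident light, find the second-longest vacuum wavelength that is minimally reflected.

532 nm

Top surface (1.46 → 1.0): reflection off a lower-index medium gives no phase shift.
Bottom surface (1.0 → 1.47): reflection off a higher-index medium gives a half-wave phase shift.
The two reflections differ by half a wavelength.
For dark reflection here: 2 n t = m λ.
λ = 2 n t / m. The second-longest wavelength is m = 2: λ = 2 × 1.0 × 532 / 2.00 = 532 nm.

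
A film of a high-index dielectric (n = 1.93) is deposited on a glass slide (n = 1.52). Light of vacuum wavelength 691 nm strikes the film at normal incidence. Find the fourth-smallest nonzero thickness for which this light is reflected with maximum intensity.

Ray reflecting at the top interface goes from n = 1.0 toward n = 1.93: a half-wave phase shift.
Ray reflecting at the bottom interface goes from n = 1.93 toward n = 1.52: no phase shift.
The two reflections differ by half a wavelength.
So the condition for constructive reflection is 2 n t = (m + ½) λ.
The fourth-smallest nonzero thickness corresponds to m = 3: t = (m + ½) λ / (2 n) = 3.50 × 691 / (2 × 1.93) = 627 nm.

627 nm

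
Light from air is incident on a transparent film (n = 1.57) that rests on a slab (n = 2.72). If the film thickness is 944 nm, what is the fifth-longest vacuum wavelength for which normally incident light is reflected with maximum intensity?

593 nm

At the upper boundary (n = 1.0 to n = 1.57) the reflected ray undergoes a half-wave phase shift.
Ray reflecting at the bottom interface goes from n = 1.57 toward n = 2.72: a half-wave phase shift.
The two reflections carry the same phase change, so no net offset.
So the condition for constructive reflection is 2 n t = m λ.
λ = 2 n t / m. The fifth-longest wavelength is m = 5: λ = 2 × 1.57 × 944 / 5.00 = 593 nm.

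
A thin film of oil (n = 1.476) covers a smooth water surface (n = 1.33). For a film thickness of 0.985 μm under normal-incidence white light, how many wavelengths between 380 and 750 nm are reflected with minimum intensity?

4

Ray reflecting at the top interface goes from n = 1.0 toward n = 1.476: a half-wave phase shift.
At the lower boundary (n = 1.476 to n = 1.33) the reflected ray undergoes no phase shift.
The two reflections differ by half a wavelength.
So the condition for destructive reflection is 2 n t = m λ.
λ = 2 n t / m = 2908 / m nm.
m=3: 969 nm (IR); m=4: 727 nm (visible); m=5: 582 nm (visible); m=6: 485 nm (visible); m=7: 415 nm (visible); m=8: 363 nm (UV).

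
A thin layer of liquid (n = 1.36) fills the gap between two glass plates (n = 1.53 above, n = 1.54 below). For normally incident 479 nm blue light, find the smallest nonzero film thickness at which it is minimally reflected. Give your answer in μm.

0.176 μm

At the upper boundary (n = 1.53 to n = 1.36) the reflected ray undergoes no phase shift.
Bottom surface (1.36 → 1.54): reflection off a higher-index medium gives a half-wave phase shift.
Net: one phase inversion between the two reflected rays.
For dark reflection here: 2 n t = m λ.
Minimum nonzero at m = 1: t = λ / (2 n) = 479 / (2 × 1.36) = 176 nm.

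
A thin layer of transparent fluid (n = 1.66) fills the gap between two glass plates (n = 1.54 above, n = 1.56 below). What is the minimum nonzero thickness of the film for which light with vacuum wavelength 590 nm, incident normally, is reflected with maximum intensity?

88.9 nm

At the upper boundary (n = 1.54 to n = 1.66) the reflected ray undergoes a half-wave phase shift.
At the lower boundary (n = 1.66 to n = 1.56) the reflected ray undergoes no phase shift.
Net: one phase inversion between the two reflected rays.
So the condition for constructive reflection is 2 n t = (m + ½) λ.
Minimum at m = 0: t = λ / (4 n) = 590 / (4 × 1.66) = 88.9 nm.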